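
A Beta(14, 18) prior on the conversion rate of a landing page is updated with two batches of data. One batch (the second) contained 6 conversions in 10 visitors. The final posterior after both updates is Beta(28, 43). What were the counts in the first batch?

8 conversions and 21 bounces

Because Beta–binomial updating is additive in the counts, the combined data contributed (α_post−α_prior, β_post−β_prior) successes and failures.
Total across both batches: 28−14=14 conversions, 43−18=25 bounces.
Subtract the second batch: 14−6=8 conversions and 25−4=21 bounces.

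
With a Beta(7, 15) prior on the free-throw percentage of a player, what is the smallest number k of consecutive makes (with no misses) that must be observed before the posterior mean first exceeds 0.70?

k = 29

After k makes and 0 misses the posterior is Beta(7+k, 15), with mean (7+k)/(7+15+k).
Set (7+k)/(22+k) > 0.70 and solve: k > (0.70·22 − 7)/(1 − 0.70) = 28.000.
The smallest integer exceeding 28.000 is 29, and checking k=29: (36)/(51) = 0.7059 > 0.70.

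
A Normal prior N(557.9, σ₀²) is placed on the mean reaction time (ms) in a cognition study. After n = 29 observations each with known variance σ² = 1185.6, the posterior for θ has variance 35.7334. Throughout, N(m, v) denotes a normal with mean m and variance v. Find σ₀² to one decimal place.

σ₀² = 283.7

Posterior precision equals prior precision plus data precision: 1/σ_n² = 1/σ₀² + n/σ².
So 1/σ₀² = 1/35.7334 − 29/1185.6 = 0.027985 − 0.024460 = 0.003525.
Hence σ₀² = 1/0.003525 ≈ 283.7.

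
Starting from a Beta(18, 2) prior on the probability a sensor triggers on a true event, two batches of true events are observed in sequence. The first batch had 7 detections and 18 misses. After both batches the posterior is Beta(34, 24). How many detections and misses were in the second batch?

Because Beta–binomial updating is additive in the counts, the combined data contributed (α_post−α_prior, β_post−β_prior) successes and failures.
Total across both batches: 34−18=16 detections, 24−2=22 misses.
Subtract the first batch: 16−7=9 detections and 22−18=4 misses.

9 detections and 4 misses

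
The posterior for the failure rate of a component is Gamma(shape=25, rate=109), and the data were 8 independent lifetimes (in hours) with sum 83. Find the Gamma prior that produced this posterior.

Gamma–exponential conjugacy: posterior shape = α + n, posterior rate = β + Σtᵢ.
So α = 25 − 8 = 17 and β = 109 − 83 = 26.

Gamma(shape=17, rate=26)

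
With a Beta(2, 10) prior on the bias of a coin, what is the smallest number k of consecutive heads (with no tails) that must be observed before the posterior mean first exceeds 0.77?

k = 32

After k heads and 0 tails the posterior is Beta(2+k, 10), with mean (2+k)/(2+10+k).
Set (2+k)/(12+k) > 0.77 and solve: k > (0.77·12 − 2)/(1 − 0.77) = 31.478.
The smallest integer exceeding 31.478 is 32.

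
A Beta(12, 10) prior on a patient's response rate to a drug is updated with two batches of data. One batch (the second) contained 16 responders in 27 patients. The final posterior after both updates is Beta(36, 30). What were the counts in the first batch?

8 responders and 9 non-responders

Because Beta–binomial updating is additive in the counts, the combined data contributed (α_post−α_prior, β_post−β_prior) successes and failures.
Total across both batches: 36−12=24 responders, 30−10=20 non-responders.
Subtract the second batch: 24−16=8 responders and 20−11=9 non-responders.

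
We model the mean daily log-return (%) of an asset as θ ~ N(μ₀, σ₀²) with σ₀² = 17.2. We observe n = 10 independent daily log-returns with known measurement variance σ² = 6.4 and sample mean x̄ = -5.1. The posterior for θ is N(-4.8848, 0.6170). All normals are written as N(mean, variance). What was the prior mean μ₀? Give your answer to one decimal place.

μ₀ = 0.9

The posterior mean is a precision-weighted average: μ_n = (τ₀μ₀ + τ_data·x̄)/(τ₀+τ_data), with τ₀=1/σ₀² and τ_data=n/σ².
Here τ₀ = 1/17.2 = 0.058140 and τ_data = 10/6.4 = 1.562500, so τ_n = 1.620640.
Rearranging for μ₀: μ₀ = (μ_n·τ_n − τ_data·x̄)/τ₀ = (-4.8848·1.620640 − 1.562500·-5.1) / 0.058140 = 0.052248/0.058140 ≈ 0.9.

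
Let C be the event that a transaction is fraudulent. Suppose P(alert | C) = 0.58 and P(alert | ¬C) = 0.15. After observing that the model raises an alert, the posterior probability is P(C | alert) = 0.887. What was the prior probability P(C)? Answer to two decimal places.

P(C) = 0.67

Bayes' rule in odds form gives O(C|E) = O(C)·[P(E|C)/P(E|¬C)], hence O(C) = O(C|E)/LR.
Posterior odds = 0.887/(1−0.887) = 7.8496. LR = 0.58/0.15 = 3.8667.
Prior odds = 7.8496/3.8667 = 2.0301, so P(C) = 2.0301/(1+2.0301) ≈ 0.67.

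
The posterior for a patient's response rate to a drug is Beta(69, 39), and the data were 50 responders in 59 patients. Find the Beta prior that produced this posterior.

A Beta(a, b) prior with s successes and f failures in binomial data gives a Beta(a+s, b+f) posterior.
Subtract the data counts: 69−50=19, 39−9=30.

Beta(19, 30)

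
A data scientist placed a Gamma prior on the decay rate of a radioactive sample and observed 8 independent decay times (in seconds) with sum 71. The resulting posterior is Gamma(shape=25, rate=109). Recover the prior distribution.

Gamma–exponential conjugacy: posterior shape = α + n, posterior rate = β + Σtᵢ.
So α = 25 − 8 = 17 and β = 109 − 71 = 38.

Gamma(shape=17, rate=38)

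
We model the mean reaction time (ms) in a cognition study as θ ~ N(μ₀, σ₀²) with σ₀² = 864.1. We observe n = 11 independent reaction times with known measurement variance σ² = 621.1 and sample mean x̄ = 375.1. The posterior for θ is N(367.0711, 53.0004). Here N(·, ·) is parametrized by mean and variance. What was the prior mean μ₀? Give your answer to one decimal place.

μ₀ = 244.2

With known observation variance, the Normal–Normal posterior has precision τ_n = τ₀ + n/σ² and mean μ_n = (τ₀μ₀ + (n/σ²)x̄)/τ_n.
Here τ₀ = 1/864.1 = 0.001157 and τ_data = 11/621.1 = 0.017711, so τ_n = 0.018868.
Rearranging for μ₀: μ₀ = (μ_n·τ_n − τ_data·x̄)/τ₀ = (367.0711·0.018868 − 0.017711·375.1) / 0.001157 = 0.282501/0.001157 ≈ 244.2.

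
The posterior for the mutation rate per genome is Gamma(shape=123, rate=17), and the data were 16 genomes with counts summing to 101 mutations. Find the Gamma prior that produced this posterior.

Gamma(shape=22, rate=1)

Gamma–Poisson conjugacy: posterior shape = α + Σxᵢ, posterior rate = β + n.
So α = 123 − 101 = 22 and β = 17 − 16 = 1.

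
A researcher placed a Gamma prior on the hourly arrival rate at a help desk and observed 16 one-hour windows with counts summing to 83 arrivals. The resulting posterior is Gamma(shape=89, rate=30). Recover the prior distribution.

A Gamma(α, β) prior (rate parametrization) on a Poisson rate with n observations summing to S gives posterior Gamma(α+S, β+n).
So α = 89 − 83 = 6 and β = 30 − 16 = 14.

Gamma(shape=6, rate=14)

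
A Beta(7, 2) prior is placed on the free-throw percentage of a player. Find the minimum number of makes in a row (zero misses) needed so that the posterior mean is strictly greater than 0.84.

After k makes and 0 misses the posterior is Beta(7+k, 2), with mean (7+k)/(7+2+k).
Set (7+k)/(9+k) > 0.84 and solve: k > (0.84·9 − 7)/(1 − 0.84) = 3.500.
The smallest integer exceeding 3.500 is 4, and checking k=4: (11)/(13) = 0.8462 > 0.84.

k = 4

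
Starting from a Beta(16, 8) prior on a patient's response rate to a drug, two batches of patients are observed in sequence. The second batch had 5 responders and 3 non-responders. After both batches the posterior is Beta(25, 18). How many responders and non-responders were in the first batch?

4 responders and 7 non-responders

Sequential conjugate updates are equivalent to a single update on the pooled data, so total successes = posterior α − prior α and total failures = posterior β − prior β.
Total across both batches: 25−16=9 responders, 18−8=10 non-responders.
Subtract the second batch: 9−5=4 responders and 10−3=7 non-responders.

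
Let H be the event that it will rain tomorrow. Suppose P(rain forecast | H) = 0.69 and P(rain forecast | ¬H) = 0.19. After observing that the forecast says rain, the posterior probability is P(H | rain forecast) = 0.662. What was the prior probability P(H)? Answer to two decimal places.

P(H) = 0.35

In odds form, posterior odds = prior odds × likelihood ratio, so prior odds = posterior odds ÷ LR.
Posterior odds = 0.662/(1−0.662) = 1.9586. LR = 0.69/0.19 = 3.6316.
Prior odds = 1.9586/3.6316 = 0.5393, so P(H) = 0.5393/(1+0.5393) ≈ 0.35.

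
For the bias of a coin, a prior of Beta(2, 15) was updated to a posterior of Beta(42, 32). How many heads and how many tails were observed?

A Beta(α, β) prior with s successes and f failures in binomial data gives a Beta(α+s, β+f) posterior.
Match parameters: s=42−2=40, f=32−15=17.

40 heads and 17 tails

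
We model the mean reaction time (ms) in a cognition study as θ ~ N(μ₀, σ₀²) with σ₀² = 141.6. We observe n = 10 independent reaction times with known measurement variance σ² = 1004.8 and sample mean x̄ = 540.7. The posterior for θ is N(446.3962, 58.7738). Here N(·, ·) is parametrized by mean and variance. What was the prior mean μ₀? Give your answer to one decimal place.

μ₀ = 313.5

With known observation variance, the Normal–Normal posterior has precision τ_n = τ₀ + n/σ² and mean μ_n = (τ₀μ₀ + (n/σ²)x̄)/τ_n.
Here τ₀ = 1/141.6 = 0.007062 and τ_data = 10/1004.8 = 0.009952, so τ_n = 0.017014.
Rearranging for μ₀: μ₀ = (μ_n·τ_n − τ_data·x̄)/τ₀ = (446.3962·0.017014 − 0.009952·540.7) / 0.007062 = 2.213939/0.007062 ≈ 313.5.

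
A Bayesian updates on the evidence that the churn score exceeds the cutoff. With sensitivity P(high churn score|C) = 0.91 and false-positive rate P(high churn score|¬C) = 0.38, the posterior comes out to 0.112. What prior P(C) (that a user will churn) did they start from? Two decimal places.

P(C) = 0.05

In odds form, posterior odds = prior odds × likelihood ratio, so prior odds = posterior odds ÷ LR.
Posterior odds = 0.112/(1−0.112) = 0.1261. LR = 0.91/0.38 = 2.3947.
Prior odds = 0.1261/2.3947 = 0.0527, so P(C) = 0.0527/(1+0.0527) ≈ 0.05.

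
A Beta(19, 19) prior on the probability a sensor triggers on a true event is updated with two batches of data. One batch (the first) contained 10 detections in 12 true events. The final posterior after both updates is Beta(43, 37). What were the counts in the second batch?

14 detections and 16 misses

Because Beta–binomial updating is additive in the counts, the combined data contributed (α_post−α_prior, β_post−β_prior) successes and failures.
Total across both batches: 43−19=24 detections, 37−19=18 misses.
Subtract the first batch: 24−10=14 detections and 18−2=16 misses.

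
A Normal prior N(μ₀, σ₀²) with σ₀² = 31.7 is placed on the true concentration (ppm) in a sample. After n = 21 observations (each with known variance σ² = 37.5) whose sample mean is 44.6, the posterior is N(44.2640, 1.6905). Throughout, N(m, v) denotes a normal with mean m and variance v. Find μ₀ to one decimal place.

The posterior mean is a precision-weighted average: μ_n = (τ₀μ₀ + τ_data·x̄)/(τ₀+τ_data), with τ₀=1/σ₀² and τ_data=n/σ².
Here τ₀ = 1/31.7 = 0.031546 and τ_data = 21/37.5 = 0.560000, so τ_n = 0.591546.
Rearranging for μ₀: μ₀ = (μ_n·τ_n − τ_data·x̄)/τ₀ = (44.2640·0.591546 − 0.560000·44.6) / 0.031546 = 1.208192/0.031546 ≈ 38.3.

μ₀ = 38.3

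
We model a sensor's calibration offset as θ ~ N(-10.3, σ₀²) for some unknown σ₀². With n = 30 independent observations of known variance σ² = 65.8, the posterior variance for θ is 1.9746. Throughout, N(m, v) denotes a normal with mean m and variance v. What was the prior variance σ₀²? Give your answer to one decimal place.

σ₀² = 19.8

Posterior precision equals prior precision plus data precision: 1/σ_n² = 1/σ₀² + n/σ².
So 1/σ₀² = 1/1.9746 − 30/65.8 = 0.506432 − 0.455927 = 0.050505.
Hence σ₀² = 1/0.050505 ≈ 19.8.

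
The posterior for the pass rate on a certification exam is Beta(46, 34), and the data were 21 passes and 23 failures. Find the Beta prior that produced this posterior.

Under Beta–binomial conjugacy the posterior parameters are (α+s, β+f).
So α = 46 − 21 = 25 and β = 34 − 23 = 11.

Beta(25, 11)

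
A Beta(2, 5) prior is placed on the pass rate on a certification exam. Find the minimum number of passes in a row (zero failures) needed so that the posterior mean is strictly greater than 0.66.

k = 8

After k passes and 0 failures the posterior is Beta(2+k, 5), with mean (2+k)/(2+5+k).
Set (2+k)/(7+k) > 0.66 and solve: k > (0.66·7 − 2)/(1 − 0.66) = 7.706.
The smallest integer exceeding 7.706 is 8, and checking k=8: (10)/(15) = 0.6667 > 0.66.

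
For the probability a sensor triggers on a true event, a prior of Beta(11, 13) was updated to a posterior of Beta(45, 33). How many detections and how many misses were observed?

Under Beta–binomial conjugacy the posterior parameters are (α+s, β+f).
Match parameters: s=45−11=34, f=33−13=20.

34 detections and 20 misses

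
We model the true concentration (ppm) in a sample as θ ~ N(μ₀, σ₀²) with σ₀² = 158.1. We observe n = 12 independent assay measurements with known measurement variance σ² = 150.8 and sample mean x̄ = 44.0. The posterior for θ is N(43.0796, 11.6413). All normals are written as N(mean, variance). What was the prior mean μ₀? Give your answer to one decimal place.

μ₀ = 31.5

With known observation variance, the Normal–Normal posterior has precision τ_n = τ₀ + n/σ² and mean μ_n = (τ₀μ₀ + (n/σ²)x̄)/τ_n.
Here τ₀ = 1/158.1 = 0.006325 and τ_data = 12/150.8 = 0.079576, so τ_n = 0.085901.
Rearranging for μ₀: μ₀ = (μ_n·τ_n − τ_data·x̄)/τ₀ = (43.0796·0.085901 − 0.079576·44.0) / 0.006325 = 0.199237/0.006325 ≈ 31.5.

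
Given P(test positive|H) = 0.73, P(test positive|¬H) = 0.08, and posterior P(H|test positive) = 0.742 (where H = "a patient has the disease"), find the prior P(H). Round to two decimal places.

In odds form, posterior odds = prior odds × likelihood ratio, so prior odds = posterior odds ÷ LR.
Posterior odds = 0.742/(1−0.742) = 2.8760. LR = 0.73/0.08 = 9.1250.
Prior odds = 2.8760/9.1250 = 0.3152, so P(H) = 0.3152/(1+0.3152) ≈ 0.24.

P(H) = 0.24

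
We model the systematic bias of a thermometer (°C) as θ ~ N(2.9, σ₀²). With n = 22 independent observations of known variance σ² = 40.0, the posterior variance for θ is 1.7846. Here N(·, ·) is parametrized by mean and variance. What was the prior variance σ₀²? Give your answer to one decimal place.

σ₀² = 96.6

For the Normal–Normal model with known σ², precisions add: τ_n = τ₀ + n/σ².
So 1/σ₀² = 1/1.7846 − 22/40.0 = 0.560350 − 0.550000 = 0.010350.
Hence σ₀² = 1/0.010350 ≈ 96.6.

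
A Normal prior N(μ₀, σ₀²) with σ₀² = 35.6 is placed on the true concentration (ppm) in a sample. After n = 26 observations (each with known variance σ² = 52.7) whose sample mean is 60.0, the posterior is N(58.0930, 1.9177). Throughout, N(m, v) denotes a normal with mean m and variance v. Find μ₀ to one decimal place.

With known observation variance, the Normal–Normal posterior has precision τ_n = τ₀ + n/σ² and mean μ_n = (τ₀μ₀ + (n/σ²)x̄)/τ_n.
Here τ₀ = 1/35.6 = 0.028090 and τ_data = 26/52.7 = 0.493359, so τ_n = 0.521449.
Rearranging for μ₀: μ₀ = (μ_n·τ_n − τ_data·x̄)/τ₀ = (58.0930·0.521449 − 0.493359·60.0) / 0.028090 = 0.690997/0.028090 ≈ 24.6.

μ₀ = 24.6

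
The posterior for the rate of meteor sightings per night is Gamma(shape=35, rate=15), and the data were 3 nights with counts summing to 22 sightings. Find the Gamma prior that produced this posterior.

Gamma(shape=13, rate=12)

A Gamma(α, β) prior (rate parametrization) on a Poisson rate with n observations summing to S gives posterior Gamma(α+S, β+n).
So α = 35 − 22 = 13 and β = 15 − 3 = 12.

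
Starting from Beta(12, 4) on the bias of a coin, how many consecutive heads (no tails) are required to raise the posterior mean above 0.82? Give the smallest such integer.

k = 7

After k heads and 0 tails the posterior is Beta(12+k, 4), with mean (12+k)/(12+4+k).
Set (12+k)/(16+k) > 0.82 and solve: k > (0.82·16 − 12)/(1 − 0.82) = 6.222.
The smallest integer exceeding 6.222 is 7, and checking k=7: (19)/(23) = 0.8261 > 0.82.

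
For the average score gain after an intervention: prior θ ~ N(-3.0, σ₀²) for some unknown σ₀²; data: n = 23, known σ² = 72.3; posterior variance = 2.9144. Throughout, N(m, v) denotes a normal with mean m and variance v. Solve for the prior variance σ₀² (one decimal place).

Posterior precision equals prior precision plus data precision: 1/σ_n² = 1/σ₀² + n/σ².
So 1/σ₀² = 1/2.9144 − 23/72.3 = 0.343124 − 0.318119 = 0.025005.
Hence σ₀² = 1/0.025005 ≈ 40.0.

σ₀² = 40.0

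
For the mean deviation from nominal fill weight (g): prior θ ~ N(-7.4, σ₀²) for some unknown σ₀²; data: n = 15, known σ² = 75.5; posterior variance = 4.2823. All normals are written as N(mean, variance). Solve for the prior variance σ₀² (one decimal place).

For the Normal–Normal model with known σ², precisions add: τ_n = τ₀ + n/σ².
So 1/σ₀² = 1/4.2823 − 15/75.5 = 0.233519 − 0.198675 = 0.034844.
Hence σ₀² = 1/0.034844 ≈ 28.7.

σ₀² = 28.7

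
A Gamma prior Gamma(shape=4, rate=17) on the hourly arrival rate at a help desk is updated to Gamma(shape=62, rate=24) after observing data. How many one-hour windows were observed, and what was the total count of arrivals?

Gamma–Poisson conjugacy: posterior shape = α + Σxᵢ, posterior rate = β + n.
Matching: Σxᵢ = 62 − 4 = 58 and n = 24 − 17 = 7.

n = 7 one-hour windows with total 58 arrivals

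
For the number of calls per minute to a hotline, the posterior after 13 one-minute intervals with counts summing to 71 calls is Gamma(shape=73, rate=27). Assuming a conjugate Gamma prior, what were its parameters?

Gamma(shape=2, rate=14)

A Gamma(α, β) prior (rate parametrization) on a Poisson rate with n observations summing to S gives posterior Gamma(α+S, β+n).
So α = 73 − 71 = 2 and β = 27 − 13 = 14.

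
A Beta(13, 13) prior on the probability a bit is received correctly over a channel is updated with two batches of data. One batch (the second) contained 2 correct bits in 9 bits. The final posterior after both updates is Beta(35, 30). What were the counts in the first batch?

20 correct bits and 10 errors

Because Beta–binomial updating is additive in the counts, the combined data contributed (α_post−α_prior, β_post−β_prior) successes and failures.
Total across both batches: 35−13=22 correct bits, 30−13=17 errors.
Subtract the second batch: 22−2=20 correct bits and 17−7=10 errors.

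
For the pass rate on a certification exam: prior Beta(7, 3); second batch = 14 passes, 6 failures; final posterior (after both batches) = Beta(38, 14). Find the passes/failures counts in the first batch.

17 passes and 5 failures

Sequential conjugate updates are equivalent to a single update on the pooled data, so total successes = posterior α − prior α and total failures = posterior β − prior β.
Total across both batches: 38−7=31 passes, 14−3=11 failures.
Subtract the second batch: 31−14=17 passes and 11−6=5 failures.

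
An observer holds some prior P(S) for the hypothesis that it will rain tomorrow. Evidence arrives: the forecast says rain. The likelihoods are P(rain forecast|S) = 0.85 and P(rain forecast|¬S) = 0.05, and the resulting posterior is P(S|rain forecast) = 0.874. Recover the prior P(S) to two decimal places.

In odds form, posterior odds = prior odds × likelihood ratio, so prior odds = posterior odds ÷ LR.
Posterior odds = 0.874/(1−0.874) = 6.9365. LR = 0.85/0.05 = 17.0000.
Prior odds = 6.9365/17.0000 = 0.4080, so P(S) = 0.4080/(1+0.4080) ≈ 0.29.

P(S) = 0.29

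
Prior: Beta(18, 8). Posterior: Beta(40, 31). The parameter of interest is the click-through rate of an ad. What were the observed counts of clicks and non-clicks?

22 clicks and 23 non-clicks

Under Beta–binomial conjugacy the posterior parameters are (a+s, b+f).
Match parameters: s=40−18=22, f=31−8=23.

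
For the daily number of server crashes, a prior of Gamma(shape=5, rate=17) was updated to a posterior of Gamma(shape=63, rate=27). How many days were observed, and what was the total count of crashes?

n = 10 days with total 58 crashes

Gamma–Poisson conjugacy: posterior shape = α + Σxᵢ, posterior rate = β + n.
Matching: Σxᵢ = 63 − 5 = 58 and n = 27 − 17 = 10.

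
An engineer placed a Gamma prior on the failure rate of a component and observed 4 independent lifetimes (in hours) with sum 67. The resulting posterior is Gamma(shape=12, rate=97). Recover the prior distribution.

For an exponential likelihood with a Gamma(α, β) prior on the rate, n observations with total T give posterior Gamma(α+n, β+T).
So α = 12 − 4 = 8 and β = 97 − 67 = 30.

Gamma(shape=8, rate=30)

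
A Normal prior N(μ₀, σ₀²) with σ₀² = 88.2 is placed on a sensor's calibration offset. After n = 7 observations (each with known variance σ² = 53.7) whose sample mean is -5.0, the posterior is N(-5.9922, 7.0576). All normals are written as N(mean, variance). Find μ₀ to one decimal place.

μ₀ = -17.4

The posterior mean is a precision-weighted average: μ_n = (τ₀μ₀ + τ_data·x̄)/(τ₀+τ_data), with τ₀=1/σ₀² and τ_data=n/σ².
Here τ₀ = 1/88.2 = 0.011338 and τ_data = 7/53.7 = 0.130354, so τ_n = 0.141692.
Rearranging for μ₀: μ₀ = (μ_n·τ_n − τ_data·x̄)/τ₀ = (-5.9922·0.141692 − 0.130354·-5.0) / 0.011338 = -0.197277/0.011338 ≈ -17.4.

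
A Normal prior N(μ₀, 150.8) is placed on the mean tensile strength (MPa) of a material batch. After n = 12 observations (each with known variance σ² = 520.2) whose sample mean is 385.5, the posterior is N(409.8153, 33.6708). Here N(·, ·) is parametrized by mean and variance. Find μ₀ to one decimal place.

With known observation variance, the Normal–Normal posterior has precision τ_n = τ₀ + n/σ² and mean μ_n = (τ₀μ₀ + (n/σ²)x̄)/τ_n.
Here τ₀ = 1/150.8 = 0.006631 and τ_data = 12/520.2 = 0.023068, so τ_n = 0.029699.
Rearranging for μ₀: μ₀ = (μ_n·τ_n − τ_data·x̄)/τ₀ = (409.8153·0.029699 − 0.023068·385.5) / 0.006631 = 3.278391/0.006631 ≈ 494.4.

μ₀ = 494.4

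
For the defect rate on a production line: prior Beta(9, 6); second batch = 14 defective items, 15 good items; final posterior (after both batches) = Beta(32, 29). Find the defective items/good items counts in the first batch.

Because Beta–binomial updating is additive in the counts, the combined data contributed (α_post−α_prior, β_post−β_prior) successes and failures.
Total across both batches: 32−9=23 defective items, 29−6=23 good items.
Subtract the second batch: 23−14=9 defective items and 23−15=8 good items.

9 defective items and 8 good items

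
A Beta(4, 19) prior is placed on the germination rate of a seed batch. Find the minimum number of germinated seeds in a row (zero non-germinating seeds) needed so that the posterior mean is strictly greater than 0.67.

k = 35

After k germinated seeds and 0 non-germinating seeds the posterior is Beta(4+k, 19), with mean (4+k)/(4+19+k).
Set (4+k)/(23+k) > 0.67 and solve: k > (0.67·23 − 4)/(1 − 0.67) = 34.576.
The smallest integer exceeding 34.576 is 35, and checking k=35: (39)/(58) = 0.6724 > 0.67.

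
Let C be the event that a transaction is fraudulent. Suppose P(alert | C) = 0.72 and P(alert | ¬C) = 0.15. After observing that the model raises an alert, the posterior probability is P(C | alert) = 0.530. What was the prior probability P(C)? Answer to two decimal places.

P(C) = 0.19

In odds form, posterior odds = prior odds × likelihood ratio, so prior odds = posterior odds ÷ LR.
Posterior odds = 0.530/(1−0.530) = 1.1277. LR = 0.72/0.15 = 4.8000.
Prior odds = 1.1277/4.8000 = 0.2349, so P(C) = 0.2349/(1+0.2349) ≈ 0.19.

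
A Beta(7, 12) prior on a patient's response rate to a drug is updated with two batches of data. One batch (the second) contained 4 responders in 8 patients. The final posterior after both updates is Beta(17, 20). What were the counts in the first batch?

6 responders and 4 non-responders

Because Beta–binomial updating is additive in the counts, the combined data contributed (α_post−α_prior, β_post−β_prior) successes and failures.
Total across both batches: 17−7=10 responders, 20−12=8 non-responders.
Subtract the second batch: 10−4=6 responders and 8−4=4 non-responders.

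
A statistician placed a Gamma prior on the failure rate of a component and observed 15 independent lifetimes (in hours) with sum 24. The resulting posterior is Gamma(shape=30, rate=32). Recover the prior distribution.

Gamma(shape=15, rate=8)

For an exponential likelihood with a Gamma(α, β) prior on the rate, n observations with total T give posterior Gamma(α+n, β+T).
So α = 30 − 15 = 15 and β = 32 − 24 = 8.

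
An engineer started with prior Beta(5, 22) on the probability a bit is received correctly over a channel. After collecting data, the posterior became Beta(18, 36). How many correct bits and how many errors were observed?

A Beta(α, β) prior with s successes and f failures in binomial data gives a Beta(α+s, β+f) posterior.
So s = 18 − 5 = 13 and f = 36 − 22 = 14.

13 correct bits and 14 errors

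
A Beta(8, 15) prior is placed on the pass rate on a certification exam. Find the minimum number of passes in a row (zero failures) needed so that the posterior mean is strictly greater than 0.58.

After k passes and 0 failures the posterior is Beta(8+k, 15), with mean (8+k)/(8+15+k).
Set (8+k)/(23+k) > 0.58 and solve: k > (0.58·23 − 8)/(1 − 0.58) = 12.714.
The smallest integer exceeding 12.714 is 13.

k = 13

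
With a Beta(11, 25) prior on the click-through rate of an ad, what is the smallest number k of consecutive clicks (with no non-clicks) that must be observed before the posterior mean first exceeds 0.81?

After k clicks and 0 non-clicks the posterior is Beta(11+k, 25), with mean (11+k)/(11+25+k).
Set (11+k)/(36+k) > 0.81 and solve: k > (0.81·36 − 11)/(1 − 0.81) = 95.579.
The smallest integer exceeding 95.579 is 96, and checking k=96: (107)/(132) = 0.8106 > 0.81.

k = 96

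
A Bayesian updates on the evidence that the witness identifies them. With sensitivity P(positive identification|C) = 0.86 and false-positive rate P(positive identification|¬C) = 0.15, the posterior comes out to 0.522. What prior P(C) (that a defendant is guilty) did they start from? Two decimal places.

In odds form, posterior odds = prior odds × likelihood ratio, so prior odds = posterior odds ÷ LR.
Posterior odds = 0.522/(1−0.522) = 1.0921. LR = 0.86/0.15 = 5.7333.
Prior odds = 1.0921/5.7333 = 0.1905, so P(C) = 0.1905/(1+0.1905) ≈ 0.16.

P(C) = 0.16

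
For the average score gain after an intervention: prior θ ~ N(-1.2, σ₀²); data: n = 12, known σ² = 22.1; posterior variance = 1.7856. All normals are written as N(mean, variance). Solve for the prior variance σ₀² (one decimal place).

Posterior precision equals prior precision plus data precision: 1/σ_n² = 1/σ₀² + n/σ².
So 1/σ₀² = 1/1.7856 − 12/22.1 = 0.560036 − 0.542986 = 0.017050.
Hence σ₀² = 1/0.017050 ≈ 58.7.

σ₀² = 58.7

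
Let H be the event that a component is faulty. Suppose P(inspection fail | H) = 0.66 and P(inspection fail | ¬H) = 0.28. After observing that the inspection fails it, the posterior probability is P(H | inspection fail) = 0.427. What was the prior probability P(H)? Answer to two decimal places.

P(H) = 0.24

Bayes' rule in odds form gives O(H|E) = O(H)·[P(E|H)/P(E|¬H)], hence O(H) = O(H|E)/LR.
Posterior odds = 0.427/(1−0.427) = 0.7452. LR = 0.66/0.28 = 2.3571.
Prior odds = 0.7452/2.3571 = 0.3162, so P(H) = 0.3162/(1+0.3162) ≈ 0.24.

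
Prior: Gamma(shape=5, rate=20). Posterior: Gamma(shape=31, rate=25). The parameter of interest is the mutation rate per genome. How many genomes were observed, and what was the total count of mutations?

n = 5 genomes with total 26 mutations

A Gamma(α, β) prior (rate parametrization) on a Poisson rate with n observations summing to S gives posterior Gamma(α+S, β+n).
Matching: Σxᵢ = 31 − 5 = 26 and n = 25 − 20 = 5.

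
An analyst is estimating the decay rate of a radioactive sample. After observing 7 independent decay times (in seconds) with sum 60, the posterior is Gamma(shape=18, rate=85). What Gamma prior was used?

Gamma(shape=11, rate=25)

Gamma–exponential conjugacy: posterior shape = α + n, posterior rate = β + Σtᵢ.
So α = 18 − 7 = 11 and β = 85 − 60 = 25.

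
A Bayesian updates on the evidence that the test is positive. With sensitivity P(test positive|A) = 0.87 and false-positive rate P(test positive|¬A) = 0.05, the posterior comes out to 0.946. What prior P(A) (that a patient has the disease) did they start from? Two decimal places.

Bayes' rule in odds form gives O(A|E) = O(A)·[P(E|A)/P(E|¬A)], hence O(A) = O(A|E)/LR.
Posterior odds = 0.946/(1−0.946) = 17.5185. LR = 0.87/0.05 = 17.4000.
Prior odds = 17.5185/17.4000 = 1.0068, so P(A) = 1.0068/(1+1.0068) ≈ 0.50.

P(A) = 0.50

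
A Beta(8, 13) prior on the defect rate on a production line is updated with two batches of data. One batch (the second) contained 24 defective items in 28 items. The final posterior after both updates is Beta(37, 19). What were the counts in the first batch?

Because Beta–binomial updating is additive in the counts, the combined data contributed (α_post−α_prior, β_post−β_prior) successes and failures.
Total across both batches: 37−8=29 defective items, 19−13=6 good items.
Subtract the second batch: 29−24=5 defective items and 6−4=2 good items.

5 defective items and 2 good items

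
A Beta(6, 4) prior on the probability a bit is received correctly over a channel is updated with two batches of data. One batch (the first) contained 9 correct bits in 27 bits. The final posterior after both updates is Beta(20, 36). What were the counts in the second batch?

Because Beta–binomial updating is additive in the counts, the combined data contributed (α_post−α_prior, β_post−β_prior) successes and failures.
Total across both batches: 20−6=14 correct bits, 36−4=32 errors.
Subtract the first batch: 14−9=5 correct bits and 32−18=14 errors.

5 correct bits and 14 errors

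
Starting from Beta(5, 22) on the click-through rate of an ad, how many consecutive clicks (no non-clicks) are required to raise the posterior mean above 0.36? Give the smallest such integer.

k = 8

After k clicks and 0 non-clicks the posterior is Beta(5+k, 22), with mean (5+k)/(5+22+k).
Set (5+k)/(27+k) > 0.36 and solve: k > (0.36·27 − 5)/(1 − 0.36) = 7.375.
The smallest integer exceeding 7.375 is 8, and checking k=8: (13)/(35) = 0.3714 > 0.36.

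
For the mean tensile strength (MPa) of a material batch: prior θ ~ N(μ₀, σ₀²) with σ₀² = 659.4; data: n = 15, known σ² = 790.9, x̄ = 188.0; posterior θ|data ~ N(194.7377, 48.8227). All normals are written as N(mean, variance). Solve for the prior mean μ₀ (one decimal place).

With known observation variance, the Normal–Normal posterior has precision τ_n = τ₀ + n/σ² and mean μ_n = (τ₀μ₀ + (n/σ²)x̄)/τ_n.
Here τ₀ = 1/659.4 = 0.001517 and τ_data = 15/790.9 = 0.018966, so τ_n = 0.020483.
Rearranging for μ₀: μ₀ = (μ_n·τ_n − τ_data·x̄)/τ₀ = (194.7377·0.020483 − 0.018966·188.0) / 0.001517 = 0.423204/0.001517 ≈ 279.0.

μ₀ = 279.0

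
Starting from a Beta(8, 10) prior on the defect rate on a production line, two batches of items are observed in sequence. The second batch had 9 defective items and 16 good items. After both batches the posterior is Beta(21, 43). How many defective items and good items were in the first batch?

4 defective items and 17 good items

Sequential conjugate updates are equivalent to a single update on the pooled data, so total successes = posterior α − prior α and total failures = posterior β − prior β.
Total across both batches: 21−8=13 defective items, 43−10=33 good items.
Subtract the second batch: 13−9=4 defective items and 33−16=17 good items.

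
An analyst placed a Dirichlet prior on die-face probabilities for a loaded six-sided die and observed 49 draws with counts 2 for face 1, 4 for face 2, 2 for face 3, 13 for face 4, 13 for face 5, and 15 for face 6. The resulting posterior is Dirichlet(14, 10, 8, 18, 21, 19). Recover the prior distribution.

Dirichlet(12, 6, 6, 5, 8, 4)

For a Dirichlet(α) prior with multinomial counts c, the posterior is Dirichlet(α + c) componentwise.
Subtract each count from the matching posterior parameter: 14−2=12, 10−4=6, 8−2=6, 18−13=5, 21−13=8, 19−15=4.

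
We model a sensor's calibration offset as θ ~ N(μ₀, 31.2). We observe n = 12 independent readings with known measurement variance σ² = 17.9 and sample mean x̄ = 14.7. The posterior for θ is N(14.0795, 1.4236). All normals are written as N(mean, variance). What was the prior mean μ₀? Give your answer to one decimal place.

With known observation variance, the Normal–Normal posterior has precision τ_n = τ₀ + n/σ² and mean μ_n = (τ₀μ₀ + (n/σ²)x̄)/τ_n.
Here τ₀ = 1/31.2 = 0.032051 and τ_data = 12/17.9 = 0.670391, so τ_n = 0.702442.
Rearranging for μ₀: μ₀ = (μ_n·τ_n − τ_data·x̄)/τ₀ = (14.0795·0.702442 − 0.670391·14.7) / 0.032051 = 0.035284/0.032051 ≈ 1.1.

μ₀ = 1.1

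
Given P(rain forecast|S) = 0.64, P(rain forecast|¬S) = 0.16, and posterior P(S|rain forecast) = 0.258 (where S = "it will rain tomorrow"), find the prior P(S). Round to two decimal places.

In odds form, posterior odds = prior odds × likelihood ratio, so prior odds = posterior odds ÷ LR.
Posterior odds = 0.258/(1−0.258) = 0.3477. LR = 0.64/0.16 = 4.0000.
Prior odds = 0.3477/4.0000 = 0.0869, so P(S) = 0.0869/(1+0.0869) ≈ 0.08.

P(S) = 0.08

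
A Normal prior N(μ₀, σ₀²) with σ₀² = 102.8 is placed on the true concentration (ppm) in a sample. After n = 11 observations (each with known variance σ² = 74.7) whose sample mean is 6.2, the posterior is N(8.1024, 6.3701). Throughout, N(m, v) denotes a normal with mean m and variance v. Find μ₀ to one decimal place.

μ₀ = 36.9

With known observation variance, the Normal–Normal posterior has precision τ_n = τ₀ + n/σ² and mean μ_n = (τ₀μ₀ + (n/σ²)x̄)/τ_n.
Here τ₀ = 1/102.8 = 0.009728 and τ_data = 11/74.7 = 0.147256, so τ_n = 0.156984.
Rearranging for μ₀: μ₀ = (μ_n·τ_n − τ_data·x̄)/τ₀ = (8.1024·0.156984 − 0.147256·6.2) / 0.009728 = 0.358960/0.009728 ≈ 36.9.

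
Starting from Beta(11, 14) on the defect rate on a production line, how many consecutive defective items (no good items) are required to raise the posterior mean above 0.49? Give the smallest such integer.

k = 3

After k defective items and 0 good items the posterior is Beta(11+k, 14), with mean (11+k)/(11+14+k).
Set (11+k)/(25+k) > 0.49 and solve: k > (0.49·25 − 11)/(1 − 0.49) = 2.451.
The smallest integer exceeding 2.451 is 3.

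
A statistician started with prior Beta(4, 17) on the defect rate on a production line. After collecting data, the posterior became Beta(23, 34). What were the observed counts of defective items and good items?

19 defective items and 17 good items

Beta is conjugate to the binomial likelihood: posterior = Beta(a+s, b+f).
So s = 23 − 4 = 19 and f = 34 − 17 = 17.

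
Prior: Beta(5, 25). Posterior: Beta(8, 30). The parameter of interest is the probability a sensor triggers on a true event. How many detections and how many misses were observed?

3 detections and 5 misses

Beta is conjugate to the binomial likelihood: posterior = Beta(a+s, b+f).
Match parameters: s=8−5=3, f=30−25=5.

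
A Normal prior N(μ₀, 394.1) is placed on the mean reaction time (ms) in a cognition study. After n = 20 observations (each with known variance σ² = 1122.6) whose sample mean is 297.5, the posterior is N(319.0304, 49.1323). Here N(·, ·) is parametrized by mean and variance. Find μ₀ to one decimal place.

The posterior mean is a precision-weighted average: μ_n = (τ₀μ₀ + τ_data·x̄)/(τ₀+τ_data), with τ₀=1/σ₀² and τ_data=n/σ².
Here τ₀ = 1/394.1 = 0.002537 and τ_data = 20/1122.6 = 0.017816, so τ_n = 0.020353.
Rearranging for μ₀: μ₀ = (μ_n·τ_n − τ_data·x̄)/τ₀ = (319.0304·0.020353 − 0.017816·297.5) / 0.002537 = 1.192966/0.002537 ≈ 470.2.

μ₀ = 470.2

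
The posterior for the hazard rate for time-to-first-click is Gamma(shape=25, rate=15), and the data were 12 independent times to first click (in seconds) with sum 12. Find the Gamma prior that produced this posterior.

Gamma–exponential conjugacy: posterior shape = α + n, posterior rate = β + Σtᵢ.
So α = 25 − 12 = 13 and β = 15 − 12 = 3.

Gamma(shape=13, rate=3)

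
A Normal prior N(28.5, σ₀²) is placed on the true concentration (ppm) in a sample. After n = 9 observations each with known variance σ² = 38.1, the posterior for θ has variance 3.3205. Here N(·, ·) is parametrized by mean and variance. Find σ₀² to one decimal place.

Posterior precision equals prior precision plus data precision: 1/σ_n² = 1/σ₀² + n/σ².
So 1/σ₀² = 1/3.3205 − 9/38.1 = 0.301159 − 0.236220 = 0.064939.
Hence σ₀² = 1/0.064939 ≈ 15.4.

σ₀² = 15.4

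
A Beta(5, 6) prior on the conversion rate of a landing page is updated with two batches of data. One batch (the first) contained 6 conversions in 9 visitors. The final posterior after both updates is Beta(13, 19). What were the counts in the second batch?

2 conversions and 10 bounces

Sequential conjugate updates are equivalent to a single update on the pooled data, so total successes = posterior α − prior α and total failures = posterior β − prior β.
Total across both batches: 13−5=8 conversions, 19−6=13 bounces.
Subtract the first batch: 8−6=2 conversions and 13−3=10 bounces.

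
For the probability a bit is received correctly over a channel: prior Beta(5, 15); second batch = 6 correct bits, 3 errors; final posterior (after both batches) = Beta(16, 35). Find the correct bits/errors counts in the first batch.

5 correct bits and 17 errors

Sequential conjugate updates are equivalent to a single update on the pooled data, so total successes = posterior α − prior α and total failures = posterior β − prior β.
Total across both batches: 16−5=11 correct bits, 35−15=20 errors.
Subtract the second batch: 11−6=5 correct bits and 20−3=17 errors.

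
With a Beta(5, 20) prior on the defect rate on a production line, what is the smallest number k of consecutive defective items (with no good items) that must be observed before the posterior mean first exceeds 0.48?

k = 14

After k defective items and 0 good items the posterior is Beta(5+k, 20), with mean (5+k)/(5+20+k).
Set (5+k)/(25+k) > 0.48 and solve: k > (0.48·25 − 5)/(1 − 0.48) = 13.462.
The smallest integer exceeding 13.462 is 14.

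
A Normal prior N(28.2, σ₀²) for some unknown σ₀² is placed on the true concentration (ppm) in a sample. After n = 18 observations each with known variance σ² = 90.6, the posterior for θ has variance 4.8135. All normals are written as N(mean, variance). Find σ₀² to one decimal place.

σ₀² = 110.2

Posterior precision equals prior precision plus data precision: 1/σ_n² = 1/σ₀² + n/σ².
So 1/σ₀² = 1/4.8135 − 18/90.6 = 0.207749 − 0.198675 = 0.009074.
Hence σ₀² = 1/0.009074 ≈ 110.2.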